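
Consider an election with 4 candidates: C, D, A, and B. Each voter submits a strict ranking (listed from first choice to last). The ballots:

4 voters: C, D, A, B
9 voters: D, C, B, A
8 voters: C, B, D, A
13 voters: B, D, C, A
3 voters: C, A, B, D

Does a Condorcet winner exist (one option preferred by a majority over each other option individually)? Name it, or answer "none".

none

Checking pairwise contests:
D beats C 22–15.
B beats D 24–13.
C beats A 37–0.
C beats B 24–13.
Every option loses at least one head-to-head, so there is no Condorcet winner.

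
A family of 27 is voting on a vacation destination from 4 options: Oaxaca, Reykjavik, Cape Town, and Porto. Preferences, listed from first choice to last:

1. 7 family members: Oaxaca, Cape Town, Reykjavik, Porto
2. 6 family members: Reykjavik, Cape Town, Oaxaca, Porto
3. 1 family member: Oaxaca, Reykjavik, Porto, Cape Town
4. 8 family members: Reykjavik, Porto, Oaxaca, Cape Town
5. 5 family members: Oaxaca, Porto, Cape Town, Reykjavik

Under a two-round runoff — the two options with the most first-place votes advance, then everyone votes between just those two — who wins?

Reykjavik

Round 1 first-place votes: Oaxaca 13, Reykjavik 14, Cape Town 0, Porto 0.
Reykjavik and Oaxaca advance.
Runoff: Reykjavik is preferred to Oaxaca by 14 voters; Oaxaca by 13.
Reykjavik wins the runoff.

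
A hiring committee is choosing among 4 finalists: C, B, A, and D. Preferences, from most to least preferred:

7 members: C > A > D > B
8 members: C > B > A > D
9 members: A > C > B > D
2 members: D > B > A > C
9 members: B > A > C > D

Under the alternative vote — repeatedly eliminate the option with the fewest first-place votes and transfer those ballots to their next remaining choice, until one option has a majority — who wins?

Round 1: C 15, B 9, A 9, D 2. Eliminate D.
Round 2: C 15, B 11, A 9. Eliminate A.
Round 3: C 24, B 11. C has a majority.

C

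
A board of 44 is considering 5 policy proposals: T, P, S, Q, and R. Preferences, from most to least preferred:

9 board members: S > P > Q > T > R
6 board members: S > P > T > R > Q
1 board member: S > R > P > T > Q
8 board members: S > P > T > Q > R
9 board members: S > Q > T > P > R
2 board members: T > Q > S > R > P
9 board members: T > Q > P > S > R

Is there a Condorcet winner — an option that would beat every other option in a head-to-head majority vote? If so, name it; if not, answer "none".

S

S vs T: 33–11 for S.
S vs P: 35–9 for S.
S vs Q: 33–11 for S.
S vs R: 44–0 for S.
S beats every other option head-to-head.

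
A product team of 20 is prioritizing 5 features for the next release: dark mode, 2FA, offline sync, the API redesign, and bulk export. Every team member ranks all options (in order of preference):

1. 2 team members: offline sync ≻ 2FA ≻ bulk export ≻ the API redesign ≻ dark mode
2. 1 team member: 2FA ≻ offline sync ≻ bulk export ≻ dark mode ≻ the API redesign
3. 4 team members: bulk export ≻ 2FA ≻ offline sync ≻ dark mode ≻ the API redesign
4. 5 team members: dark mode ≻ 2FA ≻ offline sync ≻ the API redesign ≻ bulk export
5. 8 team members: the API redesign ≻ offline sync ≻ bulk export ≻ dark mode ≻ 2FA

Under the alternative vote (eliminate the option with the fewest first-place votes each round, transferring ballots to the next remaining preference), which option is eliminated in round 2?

offline sync

Round 1: dark mode 5, 2FA 1, offline sync 2, the API redesign 8, bulk export 4. Eliminate 2FA.
Round 2: dark mode 5, offline sync 3, the API redesign 8, bulk export 4. Eliminate offline sync.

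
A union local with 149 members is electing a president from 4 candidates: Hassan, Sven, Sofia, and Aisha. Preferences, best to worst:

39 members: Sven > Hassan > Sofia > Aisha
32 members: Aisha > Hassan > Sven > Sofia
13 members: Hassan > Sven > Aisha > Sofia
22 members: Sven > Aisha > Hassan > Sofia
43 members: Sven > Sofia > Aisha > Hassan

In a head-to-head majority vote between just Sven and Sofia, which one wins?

Sven

Voters preferring Sven to Sofia: 149; preferring Sofia to Sven: 0.
Sven wins the head-to-head.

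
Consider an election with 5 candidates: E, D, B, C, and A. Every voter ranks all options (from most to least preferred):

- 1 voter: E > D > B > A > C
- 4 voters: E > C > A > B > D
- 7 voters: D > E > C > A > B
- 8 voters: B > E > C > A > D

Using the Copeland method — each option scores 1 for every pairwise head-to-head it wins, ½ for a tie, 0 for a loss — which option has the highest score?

E: beats D, B, C, and A → score 4.
D: loses to E, B, C, and A → score 0.
B: beats D; loses to E, C, and A → score 1.
C: beats D, B, and A; loses to E → score 3.
A: beats D and B; loses to E and C → score 2.
E has the best pairwise record.

E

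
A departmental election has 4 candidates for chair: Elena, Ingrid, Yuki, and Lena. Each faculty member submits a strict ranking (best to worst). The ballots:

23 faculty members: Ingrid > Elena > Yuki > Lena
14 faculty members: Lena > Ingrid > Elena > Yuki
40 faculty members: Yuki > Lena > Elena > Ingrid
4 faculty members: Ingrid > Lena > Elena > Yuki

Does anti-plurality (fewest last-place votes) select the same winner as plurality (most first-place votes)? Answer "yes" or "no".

Anti-plurality — last-place votes: Elena 0, Ingrid 40, Yuki 18, Lena 23. Winner: Elena.
Plurality — first-place votes: Elena 0, Ingrid 27, Yuki 40, Lena 14. Winner: Yuki.
The two methods disagree.

no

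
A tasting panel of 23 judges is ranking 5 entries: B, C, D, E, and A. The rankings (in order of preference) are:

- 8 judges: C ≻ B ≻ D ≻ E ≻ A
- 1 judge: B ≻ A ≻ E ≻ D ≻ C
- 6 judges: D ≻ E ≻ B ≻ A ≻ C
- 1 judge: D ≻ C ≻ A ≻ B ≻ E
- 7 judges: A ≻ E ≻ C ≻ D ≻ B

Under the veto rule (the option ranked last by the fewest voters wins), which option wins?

Last-place votes: B 7, C 7, D 0, E 1, A 8.
D is ranked last by the fewest voters, so D wins.

D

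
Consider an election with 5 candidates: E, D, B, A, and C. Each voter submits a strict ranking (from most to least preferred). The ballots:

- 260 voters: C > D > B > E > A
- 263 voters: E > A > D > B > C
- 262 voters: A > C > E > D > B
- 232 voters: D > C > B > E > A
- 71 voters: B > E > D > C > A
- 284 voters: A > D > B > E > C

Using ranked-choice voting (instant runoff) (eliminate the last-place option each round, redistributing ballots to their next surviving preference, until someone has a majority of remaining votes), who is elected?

A

Round 1: E 263, D 232, B 71, A 546, C 260. Eliminate B.
Round 2: E 334, D 232, A 546, C 260. Eliminate D.
Round 3: E 334, A 546, C 492. Eliminate E.
Round 4: A 809, C 563. A has a majority.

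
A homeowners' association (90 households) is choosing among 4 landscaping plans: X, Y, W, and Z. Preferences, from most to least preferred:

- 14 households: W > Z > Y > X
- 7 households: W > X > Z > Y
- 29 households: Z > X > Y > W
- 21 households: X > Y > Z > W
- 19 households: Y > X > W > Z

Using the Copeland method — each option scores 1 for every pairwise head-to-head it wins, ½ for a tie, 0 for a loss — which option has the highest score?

X

X: beats Y, W, and Z → score 3.
Y: beats W; loses to X and Z → score 1.
W: loses to X, Y, and Z → score 0.
Z: beats Y and W; loses to X → score 2.
X has the best pairwise record.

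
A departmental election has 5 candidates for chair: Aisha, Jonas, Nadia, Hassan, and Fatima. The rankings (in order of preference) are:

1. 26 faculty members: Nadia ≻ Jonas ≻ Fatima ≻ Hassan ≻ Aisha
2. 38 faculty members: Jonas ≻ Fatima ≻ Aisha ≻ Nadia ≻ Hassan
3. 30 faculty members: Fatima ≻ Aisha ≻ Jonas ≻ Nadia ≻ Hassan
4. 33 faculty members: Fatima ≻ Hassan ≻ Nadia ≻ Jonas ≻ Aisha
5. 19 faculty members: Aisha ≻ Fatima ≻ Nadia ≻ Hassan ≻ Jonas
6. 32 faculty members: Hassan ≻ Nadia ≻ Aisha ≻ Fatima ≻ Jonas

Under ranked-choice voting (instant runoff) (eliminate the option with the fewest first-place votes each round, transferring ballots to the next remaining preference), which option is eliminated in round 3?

Hassan

Round 1: Aisha 19, Jonas 38, Nadia 26, Hassan 32, Fatima 63. Eliminate Aisha.
Round 2: Jonas 38, Nadia 26, Hassan 32, Fatima 82. Eliminate Nadia.
Round 3: Jonas 64, Hassan 32, Fatima 82. Eliminate Hassan.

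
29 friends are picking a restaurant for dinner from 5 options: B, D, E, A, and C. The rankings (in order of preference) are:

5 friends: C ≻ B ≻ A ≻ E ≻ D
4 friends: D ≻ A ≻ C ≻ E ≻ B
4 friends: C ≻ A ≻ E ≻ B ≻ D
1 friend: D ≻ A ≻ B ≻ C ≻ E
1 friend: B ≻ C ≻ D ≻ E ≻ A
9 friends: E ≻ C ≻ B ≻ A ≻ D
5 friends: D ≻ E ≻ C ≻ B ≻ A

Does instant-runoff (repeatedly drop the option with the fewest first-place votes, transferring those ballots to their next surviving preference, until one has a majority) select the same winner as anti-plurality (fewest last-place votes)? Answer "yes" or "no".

Instant-runoff — R1 B 1, D 10, E 9, A 0, C 9 (A out); R2 B 1, D 10, E 9, C 9 (B out); R3 D 10, E 9, C 10 (E out); R4 D 10, C 19 (C winner). Winner: C.
Anti-plurality — last-place votes: B 4, D 18, E 1, A 6, C 0. Winner: C.
The two methods agree.

yes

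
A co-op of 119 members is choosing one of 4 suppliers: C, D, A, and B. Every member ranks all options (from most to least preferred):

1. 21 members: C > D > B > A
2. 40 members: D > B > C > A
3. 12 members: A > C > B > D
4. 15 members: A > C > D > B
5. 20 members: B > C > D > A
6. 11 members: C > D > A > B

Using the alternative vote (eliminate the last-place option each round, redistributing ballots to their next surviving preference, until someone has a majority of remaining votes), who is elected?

C

Round 1: C 32, D 40, A 27, B 20. Eliminate B.
Round 2: C 52, D 40, A 27. Eliminate A.
Round 3: C 79, D 40. C has a majority.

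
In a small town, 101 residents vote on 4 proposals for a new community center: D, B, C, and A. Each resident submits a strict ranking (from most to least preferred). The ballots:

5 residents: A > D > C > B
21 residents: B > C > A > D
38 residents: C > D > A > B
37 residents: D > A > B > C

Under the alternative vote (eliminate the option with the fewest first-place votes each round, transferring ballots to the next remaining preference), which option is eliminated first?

A

Round 1: D 37, B 21, C 38, A 5. Eliminate A.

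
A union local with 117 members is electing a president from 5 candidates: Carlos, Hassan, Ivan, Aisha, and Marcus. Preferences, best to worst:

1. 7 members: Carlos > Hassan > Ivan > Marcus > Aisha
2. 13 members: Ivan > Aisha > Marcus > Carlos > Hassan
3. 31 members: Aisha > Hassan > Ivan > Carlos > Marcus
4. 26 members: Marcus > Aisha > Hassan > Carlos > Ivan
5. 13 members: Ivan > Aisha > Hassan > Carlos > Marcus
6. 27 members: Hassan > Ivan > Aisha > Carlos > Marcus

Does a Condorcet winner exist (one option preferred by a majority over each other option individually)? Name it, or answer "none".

Checking pairwise contests:
Hassan beats Carlos 97–20.
Aisha beats Hassan 83–34.
Hassan beats Ivan 91–26.
Ivan beats Aisha 60–57.
Carlos beats Marcus 78–39.
Every option loses at least one head-to-head, so there is no Condorcet winner.

none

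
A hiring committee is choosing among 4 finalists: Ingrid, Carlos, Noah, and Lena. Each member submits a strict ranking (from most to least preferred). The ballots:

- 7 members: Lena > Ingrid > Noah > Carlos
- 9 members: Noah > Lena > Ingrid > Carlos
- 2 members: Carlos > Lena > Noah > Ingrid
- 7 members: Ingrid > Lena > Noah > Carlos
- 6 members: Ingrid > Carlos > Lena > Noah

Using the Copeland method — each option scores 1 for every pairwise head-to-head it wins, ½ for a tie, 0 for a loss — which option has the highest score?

Ingrid: beats Carlos and Noah; loses to Lena → score 2.
Carlos: loses to Ingrid, Noah, and Lena → score 0.
Noah: beats Carlos; loses to Ingrid and Lena → score 1.
Lena: beats Ingrid, Carlos, and Noah → score 3.
Lena has the best pairwise record.

Lena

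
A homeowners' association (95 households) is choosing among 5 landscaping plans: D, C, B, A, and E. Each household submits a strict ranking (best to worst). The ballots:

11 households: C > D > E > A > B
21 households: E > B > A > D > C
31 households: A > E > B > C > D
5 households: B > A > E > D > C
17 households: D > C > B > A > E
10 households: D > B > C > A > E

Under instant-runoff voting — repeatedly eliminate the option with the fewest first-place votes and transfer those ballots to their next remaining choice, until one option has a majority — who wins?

A

Round 1: D 27, C 11, B 5, A 31, E 21. Eliminate B.
Round 2: D 27, C 11, A 36, E 21. Eliminate C.
Round 3: D 38, A 36, E 21. Eliminate E.
Round 4: D 38, A 57. A has a majority.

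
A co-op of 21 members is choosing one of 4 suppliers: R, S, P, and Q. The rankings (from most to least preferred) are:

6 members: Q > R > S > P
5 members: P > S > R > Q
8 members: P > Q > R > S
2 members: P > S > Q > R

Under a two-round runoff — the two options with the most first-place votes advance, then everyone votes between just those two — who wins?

P

Round 1 first-place votes: R 0, S 0, P 15, Q 6.
P and Q advance.
Runoff: P is preferred to Q by 15 voters; Q by 6.
P wins the runoff.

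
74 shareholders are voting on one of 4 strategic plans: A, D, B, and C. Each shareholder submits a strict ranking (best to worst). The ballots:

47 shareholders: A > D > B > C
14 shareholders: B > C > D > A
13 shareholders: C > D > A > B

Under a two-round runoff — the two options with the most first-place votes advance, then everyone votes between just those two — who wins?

Round 1 first-place votes: A 47, D 0, B 14, C 13.
A and B advance.
Runoff: A is preferred to B by 60 voters; B by 14.
A wins the runoff.

A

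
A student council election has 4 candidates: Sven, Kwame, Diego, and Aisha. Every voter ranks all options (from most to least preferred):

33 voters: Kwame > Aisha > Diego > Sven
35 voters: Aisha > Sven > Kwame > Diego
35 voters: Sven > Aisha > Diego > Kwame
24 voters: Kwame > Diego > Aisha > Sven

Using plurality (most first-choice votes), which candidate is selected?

Kwame

First-place votes: Sven 35, Kwame 57, Diego 0, Aisha 35.
Kwame has the most first-place votes.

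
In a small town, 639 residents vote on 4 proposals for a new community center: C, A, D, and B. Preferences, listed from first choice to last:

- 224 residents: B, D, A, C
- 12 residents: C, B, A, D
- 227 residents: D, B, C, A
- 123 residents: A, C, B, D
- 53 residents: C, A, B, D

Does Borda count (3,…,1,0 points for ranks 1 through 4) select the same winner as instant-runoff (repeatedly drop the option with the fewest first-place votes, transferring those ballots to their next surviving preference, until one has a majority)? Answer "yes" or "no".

Borda — scores: C 668, A 711, D 1129, B 1326. Winner: B.
Instant-runoff — R1 C 65, A 123, D 227, B 224 (C out); R2 A 176, D 227, B 236 (A out); R3 D 227, B 412 (B winner). Winner: B.
The two methods agree.

yes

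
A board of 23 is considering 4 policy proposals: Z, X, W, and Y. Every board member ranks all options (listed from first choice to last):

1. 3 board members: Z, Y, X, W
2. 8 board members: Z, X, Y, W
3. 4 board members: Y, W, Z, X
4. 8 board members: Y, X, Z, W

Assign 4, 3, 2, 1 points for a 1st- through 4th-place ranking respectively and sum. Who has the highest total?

Z: 3·4 + 8·4 + 4·2 + 8·2 = 68
X: 3·2 + 8·3 + 4·1 + 8·3 = 58
W: 3·1 + 8·1 + 4·3 + 8·1 = 31
Y: 3·3 + 8·2 + 4·4 + 8·4 = 73
Y has the highest Borda score (73).

Y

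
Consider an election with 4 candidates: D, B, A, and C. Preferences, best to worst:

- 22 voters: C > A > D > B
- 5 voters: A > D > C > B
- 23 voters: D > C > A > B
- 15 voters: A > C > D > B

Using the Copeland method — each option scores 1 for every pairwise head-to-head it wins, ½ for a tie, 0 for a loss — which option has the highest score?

D: beats B; loses to A and C → score 1.
B: loses to D, A, and C → score 0.
A: beats D and B; loses to C → score 2.
C: beats D, B, and A → score 3.
C has the best pairwise record.

C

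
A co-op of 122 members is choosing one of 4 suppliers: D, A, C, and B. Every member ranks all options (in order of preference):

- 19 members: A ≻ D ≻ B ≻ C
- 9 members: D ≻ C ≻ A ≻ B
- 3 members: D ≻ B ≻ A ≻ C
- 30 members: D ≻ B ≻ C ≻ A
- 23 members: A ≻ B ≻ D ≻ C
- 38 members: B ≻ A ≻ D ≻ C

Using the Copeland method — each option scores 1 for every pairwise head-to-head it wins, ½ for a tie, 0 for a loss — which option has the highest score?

B

D: beats C; ties B; loses to A → score 1.5.
A: beats D and C; loses to B → score 2.
C: loses to D, A, and B → score 0.
B: beats A and C; ties D → score 2.5.
B has the best pairwise record.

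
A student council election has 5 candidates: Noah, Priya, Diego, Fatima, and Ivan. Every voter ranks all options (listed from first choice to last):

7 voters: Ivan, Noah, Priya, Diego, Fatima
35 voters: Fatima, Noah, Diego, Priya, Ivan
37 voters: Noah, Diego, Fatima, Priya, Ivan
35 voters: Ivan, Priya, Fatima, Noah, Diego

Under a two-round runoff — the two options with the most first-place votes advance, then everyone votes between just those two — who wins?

Noah

Round 1 first-place votes: Noah 37, Priya 0, Diego 0, Fatima 35, Ivan 42.
Ivan and Noah advance.
Runoff: Ivan is preferred to Noah by 42 voters; Noah by 72.
Noah wins the runoff.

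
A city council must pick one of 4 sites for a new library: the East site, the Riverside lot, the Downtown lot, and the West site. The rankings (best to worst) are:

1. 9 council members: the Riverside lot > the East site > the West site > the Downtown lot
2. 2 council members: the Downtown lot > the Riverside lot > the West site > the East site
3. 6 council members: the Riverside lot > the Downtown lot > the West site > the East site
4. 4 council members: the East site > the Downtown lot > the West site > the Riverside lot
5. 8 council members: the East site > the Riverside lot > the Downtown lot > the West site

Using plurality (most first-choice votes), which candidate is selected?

First-place votes: the East site 12, the Riverside lot 15, the Downtown lot 2, the West site 0.
the Riverside lot has the most first-place votes.

the Riverside lot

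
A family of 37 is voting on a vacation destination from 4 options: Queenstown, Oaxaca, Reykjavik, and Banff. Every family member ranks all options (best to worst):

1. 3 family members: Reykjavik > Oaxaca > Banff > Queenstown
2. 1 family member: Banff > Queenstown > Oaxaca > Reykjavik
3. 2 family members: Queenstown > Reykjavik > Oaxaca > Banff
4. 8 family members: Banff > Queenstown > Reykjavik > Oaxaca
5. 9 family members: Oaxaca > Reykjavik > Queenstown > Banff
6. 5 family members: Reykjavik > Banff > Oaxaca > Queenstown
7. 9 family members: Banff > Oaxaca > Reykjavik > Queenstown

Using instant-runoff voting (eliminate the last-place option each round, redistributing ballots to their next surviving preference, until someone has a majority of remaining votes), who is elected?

Reykjavik

Round 1: Queenstown 2, Oaxaca 9, Reykjavik 8, Banff 18. Eliminate Queenstown.
Round 2: Oaxaca 9, Reykjavik 10, Banff 18. Eliminate Oaxaca.
Round 3: Reykjavik 19, Banff 18. Reykjavik has a majority.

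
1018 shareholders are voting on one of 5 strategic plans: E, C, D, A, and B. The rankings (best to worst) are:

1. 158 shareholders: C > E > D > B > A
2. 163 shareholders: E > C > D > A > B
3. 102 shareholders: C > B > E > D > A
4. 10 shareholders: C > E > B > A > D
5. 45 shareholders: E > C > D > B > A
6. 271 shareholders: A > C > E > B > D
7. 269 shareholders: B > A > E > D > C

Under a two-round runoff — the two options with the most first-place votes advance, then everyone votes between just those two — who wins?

Round 1 first-place votes: E 208, C 270, D 0, A 271, B 269.
A and C advance.
Runoff: A is preferred to C by 540 voters; C by 478.
A wins the runoff.

A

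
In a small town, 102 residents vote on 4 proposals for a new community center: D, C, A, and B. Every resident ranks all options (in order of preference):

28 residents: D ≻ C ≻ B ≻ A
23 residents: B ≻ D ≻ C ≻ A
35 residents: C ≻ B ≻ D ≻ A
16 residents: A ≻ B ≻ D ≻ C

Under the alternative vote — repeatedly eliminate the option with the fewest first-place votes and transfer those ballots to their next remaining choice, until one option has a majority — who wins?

Round 1: D 28, C 35, A 16, B 23. Eliminate A.
Round 2: D 28, C 35, B 39. Eliminate D.
Round 3: C 63, B 39. C has a majority.

C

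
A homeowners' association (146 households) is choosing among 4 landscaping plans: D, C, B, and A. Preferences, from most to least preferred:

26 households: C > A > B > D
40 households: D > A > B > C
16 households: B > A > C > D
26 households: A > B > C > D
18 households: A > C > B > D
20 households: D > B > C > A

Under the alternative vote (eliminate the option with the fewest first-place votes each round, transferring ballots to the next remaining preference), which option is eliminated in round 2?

C

Round 1: D 60, C 26, B 16, A 44. Eliminate B.
Round 2: D 60, C 26, A 60. Eliminate C.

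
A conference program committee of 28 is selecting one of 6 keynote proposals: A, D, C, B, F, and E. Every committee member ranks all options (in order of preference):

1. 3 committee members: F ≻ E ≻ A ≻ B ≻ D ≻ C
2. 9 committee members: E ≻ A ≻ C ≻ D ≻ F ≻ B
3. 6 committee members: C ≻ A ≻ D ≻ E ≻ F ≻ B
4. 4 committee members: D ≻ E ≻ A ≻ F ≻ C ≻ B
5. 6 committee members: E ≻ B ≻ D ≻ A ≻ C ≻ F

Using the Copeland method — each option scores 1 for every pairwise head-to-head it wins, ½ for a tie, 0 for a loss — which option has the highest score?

E

A: beats D, C, B, and F; loses to E → score 4.
D: beats B and F; loses to A, C, and E → score 2.
C: beats D, B, and F; loses to A and E → score 3.
B: loses to A, D, C, F, and E → score 0.
F: beats B; loses to A, D, C, and E → score 1.
E: beats A, D, C, B, and F → score 5.
E has the best pairwise record.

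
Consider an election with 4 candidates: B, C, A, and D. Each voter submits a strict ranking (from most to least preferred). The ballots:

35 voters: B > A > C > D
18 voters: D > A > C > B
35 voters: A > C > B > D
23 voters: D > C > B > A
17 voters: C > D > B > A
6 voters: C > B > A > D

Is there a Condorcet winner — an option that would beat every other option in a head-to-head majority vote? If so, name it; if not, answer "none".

Checking pairwise contests:
C beats B 99–35.
A beats C 88–46.
B beats A 81–53.
B beats D 76–58.
Every option loses at least one head-to-head, so there is no Condorcet winner.

none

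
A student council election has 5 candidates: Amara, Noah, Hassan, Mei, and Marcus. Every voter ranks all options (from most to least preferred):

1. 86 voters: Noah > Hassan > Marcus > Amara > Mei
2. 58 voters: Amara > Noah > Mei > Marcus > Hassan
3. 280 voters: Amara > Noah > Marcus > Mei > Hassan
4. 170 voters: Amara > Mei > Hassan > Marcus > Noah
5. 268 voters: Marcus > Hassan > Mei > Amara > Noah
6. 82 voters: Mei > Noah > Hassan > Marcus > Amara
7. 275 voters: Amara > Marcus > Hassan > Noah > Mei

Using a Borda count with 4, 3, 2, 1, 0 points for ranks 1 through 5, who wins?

Amara: 86·1 + 58·4 + 280·4 + 170·4 + 268·1 + 82·0 + 275·4 = 3486
Noah: 86·4 + 58·3 + 280·3 + 170·0 + 268·0 + 82·3 + 275·1 = 1879
Hassan: 86·3 + 58·0 + 280·0 + 170·2 + 268·3 + 82·2 + 275·2 = 2116
Mei: 86·0 + 58·2 + 280·1 + 170·3 + 268·2 + 82·4 + 275·0 = 1770
Marcus: 86·2 + 58·1 + 280·2 + 170·1 + 268·4 + 82·1 + 275·3 = 2939
Amara has the highest Borda score (3486).

Amara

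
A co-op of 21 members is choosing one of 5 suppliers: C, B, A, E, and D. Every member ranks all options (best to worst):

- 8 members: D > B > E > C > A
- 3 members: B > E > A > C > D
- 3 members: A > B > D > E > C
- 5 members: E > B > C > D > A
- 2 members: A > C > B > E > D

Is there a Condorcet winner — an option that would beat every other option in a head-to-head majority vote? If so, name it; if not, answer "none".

B

B vs C: 19–2 for B.
B vs A: 16–5 for B.
B vs E: 16–5 for B.
B vs D: 13–8 for B.
B beats every other option head-to-head.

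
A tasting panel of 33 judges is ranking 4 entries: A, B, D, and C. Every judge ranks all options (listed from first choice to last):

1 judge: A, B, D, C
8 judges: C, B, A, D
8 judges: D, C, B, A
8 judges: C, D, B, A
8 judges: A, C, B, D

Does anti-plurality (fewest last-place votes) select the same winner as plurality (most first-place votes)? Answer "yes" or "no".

Anti-plurality — last-place votes: A 16, B 0, D 16, C 1. Winner: B.
Plurality — first-place votes: A 9, B 0, D 8, C 16. Winner: C.
The two methods disagree.

no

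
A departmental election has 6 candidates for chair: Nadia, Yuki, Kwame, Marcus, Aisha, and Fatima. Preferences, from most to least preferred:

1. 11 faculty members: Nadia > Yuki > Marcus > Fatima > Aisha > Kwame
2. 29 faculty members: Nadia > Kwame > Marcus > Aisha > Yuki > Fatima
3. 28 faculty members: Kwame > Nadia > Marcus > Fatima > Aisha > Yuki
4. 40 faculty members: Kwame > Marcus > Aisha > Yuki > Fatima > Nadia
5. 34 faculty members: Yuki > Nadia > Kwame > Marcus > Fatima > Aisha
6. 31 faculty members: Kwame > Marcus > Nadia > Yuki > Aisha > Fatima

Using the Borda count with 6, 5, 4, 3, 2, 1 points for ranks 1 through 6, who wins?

Kwame

Nadia: 11·6 + 29·6 + 28·5 + 40·1 + 34·5 + 31·4 = 714
Yuki: 11·5 + 29·2 + 28·1 + 40·3 + 34·6 + 31·3 = 558
Kwame: 11·1 + 29·5 + 28·6 + 40·6 + 34·4 + 31·6 = 886
Marcus: 11·4 + 29·4 + 28·4 + 40·5 + 34·3 + 31·5 = 729
Aisha: 11·2 + 29·3 + 28·2 + 40·4 + 34·1 + 31·2 = 421
Fatima: 11·3 + 29·1 + 28·3 + 40·2 + 34·2 + 31·1 = 325
Kwame has the highest Borda score (886).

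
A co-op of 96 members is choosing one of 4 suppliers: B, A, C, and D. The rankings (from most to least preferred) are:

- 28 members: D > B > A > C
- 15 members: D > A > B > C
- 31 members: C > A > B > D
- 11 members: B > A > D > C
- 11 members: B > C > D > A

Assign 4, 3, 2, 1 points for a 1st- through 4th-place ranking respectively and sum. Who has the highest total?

B: 28·3 + 15·2 + 31·2 + 11·4 + 11·4 = 264
A: 28·2 + 15·3 + 31·3 + 11·3 + 11·1 = 238
C: 28·1 + 15·1 + 31·4 + 11·1 + 11·3 = 211
D: 28·4 + 15·4 + 31·1 + 11·2 + 11·2 = 247
B has the highest Borda score (264).

B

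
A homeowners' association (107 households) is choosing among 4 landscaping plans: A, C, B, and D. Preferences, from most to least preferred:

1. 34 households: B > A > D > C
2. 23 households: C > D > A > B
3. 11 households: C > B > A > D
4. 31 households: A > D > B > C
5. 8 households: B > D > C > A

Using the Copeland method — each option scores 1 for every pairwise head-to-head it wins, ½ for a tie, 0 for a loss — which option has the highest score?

A: beats C, B, and D → score 3.
C: loses to A, B, and D → score 0.
B: beats C; loses to A and D → score 1.
D: beats C and B; loses to A → score 2.
A has the best pairwise record.

A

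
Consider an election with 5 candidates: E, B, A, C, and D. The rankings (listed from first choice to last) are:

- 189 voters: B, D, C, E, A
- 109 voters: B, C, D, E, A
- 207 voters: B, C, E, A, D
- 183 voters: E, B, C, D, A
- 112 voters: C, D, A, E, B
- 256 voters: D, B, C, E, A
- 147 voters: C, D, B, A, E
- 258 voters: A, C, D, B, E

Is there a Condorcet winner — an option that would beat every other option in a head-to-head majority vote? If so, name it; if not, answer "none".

Checking pairwise contests:
B beats E 1166–295.
D beats B 773–688.
E beats A 944–517.
B beats C 944–517.
C beats D 1016–445.
Every option loses at least one head-to-head, so there is no Condorcet winner.

none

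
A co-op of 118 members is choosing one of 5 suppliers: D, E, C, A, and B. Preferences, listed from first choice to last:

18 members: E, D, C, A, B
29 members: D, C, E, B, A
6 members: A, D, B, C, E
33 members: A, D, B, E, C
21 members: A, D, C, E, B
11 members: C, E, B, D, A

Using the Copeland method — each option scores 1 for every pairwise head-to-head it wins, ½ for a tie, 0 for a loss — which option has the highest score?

A

D: beats E, C, and B; loses to A → score 3.
E: beats B; loses to D, C, and A → score 1.
C: beats E and B; loses to D and A → score 2.
A: beats D, E, C, and B → score 4.
B: loses to D, E, C, and A → score 0.
A has the best pairwise record.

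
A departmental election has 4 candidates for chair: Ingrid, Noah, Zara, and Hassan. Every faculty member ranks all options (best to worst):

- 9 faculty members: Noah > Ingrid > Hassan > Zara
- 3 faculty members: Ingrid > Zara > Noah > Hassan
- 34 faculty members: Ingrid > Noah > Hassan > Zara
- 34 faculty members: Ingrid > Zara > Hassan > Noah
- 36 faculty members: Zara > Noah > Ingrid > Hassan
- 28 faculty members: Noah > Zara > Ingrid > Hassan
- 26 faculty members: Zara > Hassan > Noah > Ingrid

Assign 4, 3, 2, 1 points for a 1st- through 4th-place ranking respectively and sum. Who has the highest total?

Zara

Ingrid: 9·3 + 3·4 + 34·4 + 34·4 + 36·2 + 28·2 + 26·1 = 465
Noah: 9·4 + 3·2 + 34·3 + 34·1 + 36·3 + 28·4 + 26·2 = 450
Zara: 9·1 + 3·3 + 34·1 + 34·3 + 36·4 + 28·3 + 26·4 = 486
Hassan: 9·2 + 3·1 + 34·2 + 34·2 + 36·1 + 28·1 + 26·3 = 299
Zara has the highest Borda score (486).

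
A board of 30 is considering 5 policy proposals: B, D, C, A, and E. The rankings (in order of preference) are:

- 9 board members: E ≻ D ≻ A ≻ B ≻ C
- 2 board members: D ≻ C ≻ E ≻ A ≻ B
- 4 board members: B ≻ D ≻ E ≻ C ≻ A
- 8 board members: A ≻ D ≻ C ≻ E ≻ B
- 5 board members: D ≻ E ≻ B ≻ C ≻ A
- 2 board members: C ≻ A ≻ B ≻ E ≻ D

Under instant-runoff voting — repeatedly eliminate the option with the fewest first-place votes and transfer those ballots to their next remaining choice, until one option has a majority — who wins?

D

Round 1: B 4, D 7, C 2, A 8, E 9. Eliminate C.
Round 2: B 4, D 7, A 10, E 9. Eliminate B.
Round 3: D 11, A 10, E 9. Eliminate E.
Round 4: D 20, A 10. D has a majority.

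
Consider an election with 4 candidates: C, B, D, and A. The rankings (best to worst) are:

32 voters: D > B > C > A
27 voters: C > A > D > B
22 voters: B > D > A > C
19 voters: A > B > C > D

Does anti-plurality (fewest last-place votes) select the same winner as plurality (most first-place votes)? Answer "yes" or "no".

yes

Anti-plurality — last-place votes: C 22, B 27, D 19, A 32. Winner: D.
Plurality — first-place votes: C 27, B 22, D 32, A 19. Winner: D.
The two methods agree.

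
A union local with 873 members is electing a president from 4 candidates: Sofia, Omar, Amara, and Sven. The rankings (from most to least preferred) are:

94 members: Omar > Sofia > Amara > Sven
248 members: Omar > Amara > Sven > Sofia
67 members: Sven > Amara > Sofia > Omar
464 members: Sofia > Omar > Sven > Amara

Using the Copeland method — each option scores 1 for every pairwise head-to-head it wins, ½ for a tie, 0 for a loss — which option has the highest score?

Sofia

Sofia: beats Omar, Amara, and Sven → score 3.
Omar: beats Amara and Sven; loses to Sofia → score 2.
Amara: loses to Sofia, Omar, and Sven → score 0.
Sven: beats Amara; loses to Sofia and Omar → score 1.
Sofia has the best pairwise record.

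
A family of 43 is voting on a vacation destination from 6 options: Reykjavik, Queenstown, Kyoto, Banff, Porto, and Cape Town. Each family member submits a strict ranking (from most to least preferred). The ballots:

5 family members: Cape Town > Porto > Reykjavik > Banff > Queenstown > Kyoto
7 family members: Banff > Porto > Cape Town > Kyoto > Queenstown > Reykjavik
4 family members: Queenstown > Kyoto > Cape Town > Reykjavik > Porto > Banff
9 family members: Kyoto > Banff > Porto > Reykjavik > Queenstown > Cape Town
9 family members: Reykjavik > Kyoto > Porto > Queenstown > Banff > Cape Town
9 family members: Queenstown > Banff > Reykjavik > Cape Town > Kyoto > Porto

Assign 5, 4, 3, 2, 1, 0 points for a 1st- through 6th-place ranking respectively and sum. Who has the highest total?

Banff

Reykjavik: 5·3 + 7·0 + 4·2 + 9·2 + 9·5 + 9·3 = 113
Queenstown: 5·1 + 7·1 + 4·5 + 9·1 + 9·2 + 9·5 = 104
Kyoto: 5·0 + 7·2 + 4·4 + 9·5 + 9·4 + 9·1 = 120
Banff: 5·2 + 7·5 + 4·0 + 9·4 + 9·1 + 9·4 = 126
Porto: 5·4 + 7·4 + 4·1 + 9·3 + 9·3 + 9·0 = 106
Cape Town: 5·5 + 7·3 + 4·3 + 9·0 + 9·0 + 9·2 = 76
Banff has the highest Borda score (126).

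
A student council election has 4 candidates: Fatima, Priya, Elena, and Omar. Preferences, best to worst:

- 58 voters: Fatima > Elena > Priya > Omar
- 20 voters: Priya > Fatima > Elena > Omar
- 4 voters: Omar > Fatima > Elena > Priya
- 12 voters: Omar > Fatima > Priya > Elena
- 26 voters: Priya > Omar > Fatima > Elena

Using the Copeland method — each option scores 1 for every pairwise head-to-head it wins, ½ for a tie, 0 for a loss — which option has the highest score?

Fatima

Fatima: beats Priya, Elena, and Omar → score 3.
Priya: beats Omar; loses to Fatima and Elena → score 1.
Elena: beats Priya and Omar; loses to Fatima → score 2.
Omar: loses to Fatima, Priya, and Elena → score 0.
Fatima has the best pairwise record.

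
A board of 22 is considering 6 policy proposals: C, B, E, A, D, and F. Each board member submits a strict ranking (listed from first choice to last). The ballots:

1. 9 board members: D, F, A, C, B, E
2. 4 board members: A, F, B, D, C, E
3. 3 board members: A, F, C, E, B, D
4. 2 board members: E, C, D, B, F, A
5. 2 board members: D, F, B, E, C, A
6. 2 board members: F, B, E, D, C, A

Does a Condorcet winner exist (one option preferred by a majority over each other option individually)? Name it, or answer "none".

D

D vs C: 17–5 for D.
D vs B: 13–9 for D.
D vs E: 15–7 for D.
D vs A: 15–7 for D.
D vs F: 13–9 for D.
D beats every other option head-to-head.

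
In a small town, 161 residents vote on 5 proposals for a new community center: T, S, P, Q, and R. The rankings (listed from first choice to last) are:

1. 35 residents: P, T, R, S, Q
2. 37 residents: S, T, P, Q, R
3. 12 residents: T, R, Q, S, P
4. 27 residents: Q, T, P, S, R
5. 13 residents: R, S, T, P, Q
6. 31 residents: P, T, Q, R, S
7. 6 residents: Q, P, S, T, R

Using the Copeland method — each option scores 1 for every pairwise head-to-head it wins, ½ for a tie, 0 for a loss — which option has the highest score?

T: beats S, P, Q, and R → score 4.
S: beats Q; loses to T, P, and R → score 1.
P: beats S, Q, and R; loses to T → score 3.
Q: beats R; loses to T, S, and P → score 1.
R: beats S; loses to T, P, and Q → score 1.
T has the best pairwise record.

T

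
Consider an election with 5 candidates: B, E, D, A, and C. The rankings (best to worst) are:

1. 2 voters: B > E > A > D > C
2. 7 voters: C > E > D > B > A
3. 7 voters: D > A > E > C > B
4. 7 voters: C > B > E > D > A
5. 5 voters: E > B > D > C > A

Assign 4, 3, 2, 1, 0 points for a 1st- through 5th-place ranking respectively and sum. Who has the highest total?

B: 2·4 + 7·1 + 7·0 + 7·3 + 5·3 = 51
E: 2·3 + 7·3 + 7·2 + 7·2 + 5·4 = 75
D: 2·1 + 7·2 + 7·4 + 7·1 + 5·2 = 61
A: 2·2 + 7·0 + 7·3 + 7·0 + 5·0 = 25
C: 2·0 + 7·4 + 7·1 + 7·4 + 5·1 = 68
E has the highest Borda score (75).

E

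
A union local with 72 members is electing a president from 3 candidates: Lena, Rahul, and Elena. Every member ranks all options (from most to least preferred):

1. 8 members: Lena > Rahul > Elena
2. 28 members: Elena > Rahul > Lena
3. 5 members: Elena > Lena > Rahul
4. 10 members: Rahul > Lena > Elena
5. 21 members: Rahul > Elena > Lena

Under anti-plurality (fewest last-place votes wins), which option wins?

Rahul

Last-place votes: Lena 49, Rahul 5, Elena 18.
Rahul is ranked last by the fewest voters, so Rahul wins.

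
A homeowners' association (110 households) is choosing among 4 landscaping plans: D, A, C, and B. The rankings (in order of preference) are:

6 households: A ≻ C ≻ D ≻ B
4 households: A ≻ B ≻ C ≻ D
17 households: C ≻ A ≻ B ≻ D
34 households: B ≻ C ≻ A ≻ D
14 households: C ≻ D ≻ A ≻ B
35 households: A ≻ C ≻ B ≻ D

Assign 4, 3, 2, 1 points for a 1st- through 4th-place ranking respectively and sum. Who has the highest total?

D: 6·2 + 4·1 + 17·1 + 34·1 + 14·3 + 35·1 = 144
A: 6·4 + 4·4 + 17·3 + 34·2 + 14·2 + 35·4 = 327
C: 6·3 + 4·2 + 17·4 + 34·3 + 14·4 + 35·3 = 357
B: 6·1 + 4·3 + 17·2 + 34·4 + 14·1 + 35·2 = 272
C has the highest Borda score (357).

C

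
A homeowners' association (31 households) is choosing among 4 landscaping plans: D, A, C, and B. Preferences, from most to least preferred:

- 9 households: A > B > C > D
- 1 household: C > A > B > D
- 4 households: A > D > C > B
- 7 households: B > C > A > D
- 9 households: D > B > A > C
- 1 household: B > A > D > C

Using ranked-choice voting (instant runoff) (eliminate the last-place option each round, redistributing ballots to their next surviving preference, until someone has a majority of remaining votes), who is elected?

A

Round 1: D 9, A 13, C 1, B 8. Eliminate C.
Round 2: D 9, A 14, B 8. Eliminate B.
Round 3: D 9, A 22. A has a majority.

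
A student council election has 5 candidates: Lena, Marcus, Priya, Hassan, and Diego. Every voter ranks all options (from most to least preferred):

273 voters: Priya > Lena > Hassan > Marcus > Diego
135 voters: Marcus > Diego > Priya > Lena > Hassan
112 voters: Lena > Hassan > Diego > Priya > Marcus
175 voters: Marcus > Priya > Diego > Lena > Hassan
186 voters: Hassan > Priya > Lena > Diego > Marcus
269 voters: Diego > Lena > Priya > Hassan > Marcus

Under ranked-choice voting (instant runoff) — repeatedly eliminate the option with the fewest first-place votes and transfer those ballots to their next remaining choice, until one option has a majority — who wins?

Priya

Round 1: Lena 112, Marcus 310, Priya 273, Hassan 186, Diego 269. Eliminate Lena.
Round 2: Marcus 310, Priya 273, Hassan 298, Diego 269. Eliminate Diego.
Round 3: Marcus 310, Priya 542, Hassan 298. Eliminate Hassan.
Round 4: Marcus 310, Priya 840. Priya has a majority.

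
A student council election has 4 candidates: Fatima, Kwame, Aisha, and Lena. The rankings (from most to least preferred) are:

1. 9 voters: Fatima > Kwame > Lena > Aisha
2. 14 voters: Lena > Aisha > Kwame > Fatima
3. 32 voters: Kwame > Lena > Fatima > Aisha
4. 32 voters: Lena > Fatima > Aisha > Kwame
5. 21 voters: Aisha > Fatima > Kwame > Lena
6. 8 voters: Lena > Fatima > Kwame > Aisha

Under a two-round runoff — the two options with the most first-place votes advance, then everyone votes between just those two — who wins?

Round 1 first-place votes: Fatima 9, Kwame 32, Aisha 21, Lena 54.
Lena and Kwame advance.
Runoff: Lena is preferred to Kwame by 54 voters; Kwame by 62.
Kwame wins the runoff.

Kwame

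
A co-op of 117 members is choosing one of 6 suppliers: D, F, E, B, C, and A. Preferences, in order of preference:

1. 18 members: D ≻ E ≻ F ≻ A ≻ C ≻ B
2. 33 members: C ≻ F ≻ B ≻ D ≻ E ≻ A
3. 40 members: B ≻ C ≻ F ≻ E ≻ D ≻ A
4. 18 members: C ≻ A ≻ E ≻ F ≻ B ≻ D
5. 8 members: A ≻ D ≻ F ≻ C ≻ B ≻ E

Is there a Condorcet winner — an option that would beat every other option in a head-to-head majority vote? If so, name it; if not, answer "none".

C

C vs D: 91–26 for C.
C vs F: 91–26 for C.
C vs E: 99–18 for C.
C vs B: 77–40 for C.
C vs A: 91–26 for C.
C beats every other option head-to-head.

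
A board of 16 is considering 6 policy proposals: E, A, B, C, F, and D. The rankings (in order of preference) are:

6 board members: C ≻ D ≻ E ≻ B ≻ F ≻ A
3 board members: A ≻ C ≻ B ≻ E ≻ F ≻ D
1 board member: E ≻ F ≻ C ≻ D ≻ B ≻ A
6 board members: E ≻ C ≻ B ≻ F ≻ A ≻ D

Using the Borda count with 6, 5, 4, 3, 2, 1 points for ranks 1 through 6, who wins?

E: 6·4 + 3·3 + 1·6 + 6·6 = 75
A: 6·1 + 3·6 + 1·1 + 6·2 = 37
B: 6·3 + 3·4 + 1·2 + 6·4 = 56
C: 6·6 + 3·5 + 1·4 + 6·5 = 85
F: 6·2 + 3·2 + 1·5 + 6·3 = 41
D: 6·5 + 3·1 + 1·3 + 6·1 = 42
C has the highest Borda score (85).

C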